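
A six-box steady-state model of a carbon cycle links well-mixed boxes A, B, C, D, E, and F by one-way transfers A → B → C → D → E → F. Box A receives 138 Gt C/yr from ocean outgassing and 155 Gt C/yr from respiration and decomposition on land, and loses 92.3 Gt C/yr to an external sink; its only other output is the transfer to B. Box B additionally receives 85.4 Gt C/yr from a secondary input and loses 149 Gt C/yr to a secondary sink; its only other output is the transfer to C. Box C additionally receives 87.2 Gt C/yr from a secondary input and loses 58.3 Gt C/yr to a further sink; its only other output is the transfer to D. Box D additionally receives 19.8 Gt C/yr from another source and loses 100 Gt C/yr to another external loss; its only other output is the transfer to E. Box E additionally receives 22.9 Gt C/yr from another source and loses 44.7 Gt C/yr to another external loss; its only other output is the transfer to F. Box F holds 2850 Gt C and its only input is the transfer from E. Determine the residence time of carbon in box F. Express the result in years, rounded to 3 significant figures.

Box A: F(A→B) = (138 + 155) − 92.3 = 200.70 Gt C/yr.
Box B: F(B→C) = (200.70 + 85.4) − 149 = 137.10 Gt C/yr.
Box C: F(C→D) = (137.10 + 87.2) − 58.3 = 166.00 Gt C/yr.
Box D: F(D→E) = (166.00 + 19.8) − 100 = 85.800 Gt C/yr.
Box E: F(E→F) = (85.800 + 22.9) − 44.7 = 64.000 Gt C/yr.
Box F throughput = its input = 64.000 Gt C/yr; τ = 2850 / 64.000 = 44.53 yr.

44.5 yr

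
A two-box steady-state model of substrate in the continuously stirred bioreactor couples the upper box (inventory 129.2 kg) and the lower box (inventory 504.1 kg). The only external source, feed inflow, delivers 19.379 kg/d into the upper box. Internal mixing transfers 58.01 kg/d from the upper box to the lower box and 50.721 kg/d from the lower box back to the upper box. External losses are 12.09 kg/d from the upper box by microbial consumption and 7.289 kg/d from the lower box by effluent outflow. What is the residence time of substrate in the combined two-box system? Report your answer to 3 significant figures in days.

32.7 d

Treat the two boxes together as one reservoir: the mixing fluxes between them are internal recycling, so τ = ΣM / Σ(external losses).
M_total = 129.2 + 504.1 = 633.30 kg.
ΣF_external_out = 12.09 + 7.289 = 19.379 kg/d.
τ = M_total / ΣF_ext = 633.30 / 19.379 = 32.68 d.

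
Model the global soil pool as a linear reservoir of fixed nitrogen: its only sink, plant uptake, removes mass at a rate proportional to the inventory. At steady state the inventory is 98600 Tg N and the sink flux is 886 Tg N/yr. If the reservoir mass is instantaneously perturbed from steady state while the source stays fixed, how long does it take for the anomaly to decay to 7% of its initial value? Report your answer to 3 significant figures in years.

296 yr

For a linear reservoir the anomaly decays as exp(−t/τ) with τ = M/F = 98600/886 = 111.3 yr.
exp(−t/τ) = 0.07 ⇒ t = −τ ln(0.07) = 111.3 × 2.659 = 295.9 yr.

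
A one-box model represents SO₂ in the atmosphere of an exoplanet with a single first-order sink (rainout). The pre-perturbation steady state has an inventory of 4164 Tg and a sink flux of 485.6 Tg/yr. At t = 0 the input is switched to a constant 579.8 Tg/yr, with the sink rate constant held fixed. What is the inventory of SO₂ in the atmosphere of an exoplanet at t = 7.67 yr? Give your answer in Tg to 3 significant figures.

Residence time τ = M₀/F₀ = 8.575 yr. The eventual steady state is M_∞ = M₀·(F₁/F₀) = 4164 × 579.8/485.6 = 4971.8 Tg.
The anomaly ΔM(t) = M(t) − M_∞ decays as ΔM₀·e^(−t/τ) with ΔM₀ = 4164 − 4971.8 = −807.8 Tg.
At t = 7.67 yr, e^(−t/τ) = e^(−0.8945) = 0.4088, so ΔM = −330.2 Tg and M = 4971.8 − 330.2 = 4641.5 Tg.

4640 Tg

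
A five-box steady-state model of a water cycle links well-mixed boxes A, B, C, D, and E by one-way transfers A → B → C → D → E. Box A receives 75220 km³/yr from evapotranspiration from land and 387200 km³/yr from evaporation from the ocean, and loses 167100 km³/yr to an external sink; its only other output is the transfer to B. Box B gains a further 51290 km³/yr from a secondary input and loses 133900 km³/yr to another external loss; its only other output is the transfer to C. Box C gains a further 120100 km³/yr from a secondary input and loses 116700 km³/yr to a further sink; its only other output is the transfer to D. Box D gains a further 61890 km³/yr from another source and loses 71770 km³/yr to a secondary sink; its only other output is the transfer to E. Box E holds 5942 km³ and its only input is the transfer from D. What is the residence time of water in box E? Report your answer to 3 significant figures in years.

0.0288 yr

Box A: F(A→B) = (75220 + 387200) − 167100 = 295320 km³/yr.
Box B: F(B→C) = (295320 + 51290) − 133900 = 212710 km³/yr.
Box C: F(C→D) = (212710 + 120100) − 116700 = 216110 km³/yr.
Box D: F(D→E) = (216110 + 61890) − 71770 = 206230 km³/yr.
Box E throughput = its input = 206230 km³/yr; τ = 5942 / 206230 = 0.02881 yr.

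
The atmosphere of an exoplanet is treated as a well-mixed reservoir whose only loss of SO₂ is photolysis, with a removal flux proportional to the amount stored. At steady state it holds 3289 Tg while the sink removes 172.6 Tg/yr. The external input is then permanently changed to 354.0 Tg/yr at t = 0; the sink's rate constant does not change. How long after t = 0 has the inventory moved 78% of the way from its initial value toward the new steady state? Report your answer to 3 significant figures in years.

τ = M₀/F₀ = 3289/172.6 = 19.06 yr.
The remaining gap fraction is e^(−t/τ); 78% covered ⇒ e^(−t/τ) = 0.220.
t = −τ ln(0.220) = 19.06 × 1.514 = 28.85 yr.

28.9 yr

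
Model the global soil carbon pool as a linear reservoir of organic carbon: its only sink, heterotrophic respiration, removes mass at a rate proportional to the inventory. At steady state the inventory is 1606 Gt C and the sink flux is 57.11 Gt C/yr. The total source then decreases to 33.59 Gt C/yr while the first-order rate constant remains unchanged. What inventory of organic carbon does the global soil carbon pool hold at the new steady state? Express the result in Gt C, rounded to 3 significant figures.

Rate constant k = F/M = 57.11 / 1606 = 0.03556 yr⁻¹.
At the new steady state, source = k·M_new ⇒ M_new = 33.59 / 0.03556 = 944.6 Gt C.
(Equivalently M_new = M × F_new/F_old = 1606 × 33.59/57.11.)

945 Gt C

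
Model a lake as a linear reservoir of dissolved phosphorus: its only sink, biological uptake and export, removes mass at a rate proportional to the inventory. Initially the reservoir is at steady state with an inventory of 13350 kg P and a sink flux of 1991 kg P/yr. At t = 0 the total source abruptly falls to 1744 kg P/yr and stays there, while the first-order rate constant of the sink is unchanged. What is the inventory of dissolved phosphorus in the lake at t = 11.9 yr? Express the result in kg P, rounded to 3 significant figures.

12000 kg P

The sink rate constant is k = F₀/M₀ = 1991/13350 = 0.1491 yr⁻¹.
Solving dM/dt = F₁ − kM with M(0) = M₀ gives M(t) = F₁/k + (M₀ − F₁/k)·e^(−kt).
F₁/k = 1744/0.1491 = 11694 kg P; kt = 0.1491 × 11.9 = 1.775, e^(−kt) = 0.1695.
M(11.9) = 11694 + (13350 − 11694) × 0.1695 = 11694 + 280.8 = 11975 kg P.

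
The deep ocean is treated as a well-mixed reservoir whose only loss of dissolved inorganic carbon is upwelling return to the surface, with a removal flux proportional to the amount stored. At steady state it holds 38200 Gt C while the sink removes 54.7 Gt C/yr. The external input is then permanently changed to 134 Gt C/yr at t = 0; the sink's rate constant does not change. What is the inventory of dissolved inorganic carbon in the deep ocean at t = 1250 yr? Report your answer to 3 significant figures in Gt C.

The sink rate constant is k = F₀/M₀ = 54.7/38200 = 0.001432 yr⁻¹.
Solving dM/dt = F₁ − kM with M(0) = M₀ gives M(t) = F₁/k + (M₀ − F₁/k)·e^(−kt).
F₁/k = 134/0.001432 = 93580 Gt C; kt = 0.001432 × 1250 = 1.790, e^(−kt) = 0.1670.
M(1250) = 93580 + (38200 − 93580) × 0.1670 = 93580 − 9247 = 84333 Gt C.

84300 Gt C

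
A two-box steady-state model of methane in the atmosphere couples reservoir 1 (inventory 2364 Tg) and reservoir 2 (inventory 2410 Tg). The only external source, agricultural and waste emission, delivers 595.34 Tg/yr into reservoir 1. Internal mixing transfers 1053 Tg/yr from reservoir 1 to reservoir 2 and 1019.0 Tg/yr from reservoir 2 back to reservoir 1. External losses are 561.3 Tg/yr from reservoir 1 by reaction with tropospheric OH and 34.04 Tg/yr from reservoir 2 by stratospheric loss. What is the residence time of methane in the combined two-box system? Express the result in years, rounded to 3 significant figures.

Residence time in the combined system uses the total inventory and the total *external* removal — internal exchanges between the two boxes cancel.
M_total = 2364 + 2410 = 4774.0 Tg.
ΣF_external_out = 561.3 + 34.04 = 595.34 Tg/yr.
τ = M_total / ΣF_ext = 4774.0 / 595.34 = 8.019 yr.

8.02 yr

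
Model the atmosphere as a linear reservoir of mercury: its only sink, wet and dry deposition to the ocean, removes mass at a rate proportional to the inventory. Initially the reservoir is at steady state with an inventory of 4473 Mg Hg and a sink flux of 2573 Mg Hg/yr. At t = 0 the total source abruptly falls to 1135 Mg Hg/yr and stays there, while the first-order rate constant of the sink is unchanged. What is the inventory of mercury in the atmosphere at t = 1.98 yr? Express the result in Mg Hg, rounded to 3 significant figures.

2770 Mg Hg

Residence time τ = M₀/F₀ = 1.738 yr. The eventual steady state is M_∞ = M₀·(F₁/F₀) = 4473 × 1135/2573 = 1973.1 Mg Hg.
The anomaly ΔM(t) = M(t) − M_∞ decays as ΔM₀·e^(−t/τ) with ΔM₀ = 4473 − 1973.1 = 2500 Mg Hg.
At t = 1.98 yr, e^(−t/τ) = e^(−1.139) = 0.3202, so ΔM = 800.3 Mg Hg and M = 1973.1 + 800.3 = 2773.5 Mg Hg.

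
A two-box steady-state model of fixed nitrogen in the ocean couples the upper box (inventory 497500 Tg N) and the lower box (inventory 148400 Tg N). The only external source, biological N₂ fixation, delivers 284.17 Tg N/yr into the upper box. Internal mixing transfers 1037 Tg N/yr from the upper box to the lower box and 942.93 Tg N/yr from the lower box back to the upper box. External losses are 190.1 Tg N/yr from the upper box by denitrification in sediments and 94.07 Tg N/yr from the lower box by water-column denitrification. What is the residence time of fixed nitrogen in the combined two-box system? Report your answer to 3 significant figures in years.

2270 yr

For the system as a whole, the A↔B exchange is internal and contributes nothing to the throughput; only the external sinks remove mass.
M_total = 497500 + 148400 = 645900 Tg N.
ΣF_external_out = 190.1 + 94.07 = 284.17 Tg N/yr.
τ = M_total / ΣF_ext = 645900 / 284.17 = 2273 yr.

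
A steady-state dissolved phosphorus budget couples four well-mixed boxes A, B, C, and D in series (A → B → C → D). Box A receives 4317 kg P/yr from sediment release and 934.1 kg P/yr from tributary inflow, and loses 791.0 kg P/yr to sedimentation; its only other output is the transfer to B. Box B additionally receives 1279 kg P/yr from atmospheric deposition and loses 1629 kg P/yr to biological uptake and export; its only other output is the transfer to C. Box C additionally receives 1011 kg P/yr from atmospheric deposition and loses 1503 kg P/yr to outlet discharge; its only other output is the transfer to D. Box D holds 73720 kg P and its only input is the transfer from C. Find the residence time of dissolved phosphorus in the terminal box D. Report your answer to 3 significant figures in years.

Box A: F(A→B) = (4317 + 934.1) − 791.0 = 4460.1 kg P/yr.
Box B: F(B→C) = (4460.1 + 1279) − 1629 = 4110.1 kg P/yr.
Box C: F(C→D) = (4110.1 + 1011) − 1503 = 3618.1 kg P/yr.
Box D throughput = its input = 3618.1 kg P/yr; τ = 73720 / 3618.1 = 20.38 yr.

20.4 yr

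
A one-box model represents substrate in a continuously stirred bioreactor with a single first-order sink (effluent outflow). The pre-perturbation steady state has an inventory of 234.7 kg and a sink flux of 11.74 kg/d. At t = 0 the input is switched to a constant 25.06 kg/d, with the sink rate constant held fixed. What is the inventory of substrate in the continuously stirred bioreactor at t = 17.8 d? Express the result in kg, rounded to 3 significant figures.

392 kg

The sink rate constant is k = F₀/M₀ = 11.74/234.7 = 0.05002 d⁻¹.
Solving dM/dt = F₁ − kM with M(0) = M₀ gives M(t) = F₁/k + (M₀ − F₁/k)·e^(−kt).
F₁/k = 25.06/0.05002 = 500.99 kg; kt = 0.05002 × 17.8 = 0.8904, e^(−kt) = 0.4105.
M(17.8) = 500.99 + (234.7 − 500.99) × 0.4105 = 500.99 − 109.3 = 391.68 kg.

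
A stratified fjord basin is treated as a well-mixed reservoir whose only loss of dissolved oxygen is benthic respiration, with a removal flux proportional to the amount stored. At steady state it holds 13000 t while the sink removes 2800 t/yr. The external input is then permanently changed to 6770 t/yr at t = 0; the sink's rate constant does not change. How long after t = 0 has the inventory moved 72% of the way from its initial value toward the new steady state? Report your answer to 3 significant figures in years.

τ = M₀/F₀ = 13000/2800 = 4.643 yr.
The remaining gap fraction is e^(−t/τ); 72% covered ⇒ e^(−t/τ) = 0.280.
t = −τ ln(0.280) = 4.643 × 1.273 = 5.910 yr.

5.91 yr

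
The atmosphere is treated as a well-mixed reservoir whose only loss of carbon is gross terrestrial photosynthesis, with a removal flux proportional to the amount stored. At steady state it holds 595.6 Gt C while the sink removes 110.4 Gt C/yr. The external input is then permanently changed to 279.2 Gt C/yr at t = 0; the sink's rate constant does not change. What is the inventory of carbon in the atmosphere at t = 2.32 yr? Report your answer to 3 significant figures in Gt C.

The sink rate constant is k = F₀/M₀ = 110.4/595.6 = 0.1854 yr⁻¹.
Solving dM/dt = F₁ − kM with M(0) = M₀ gives M(t) = F₁/k + (M₀ − F₁/k)·e^(−kt).
F₁/k = 279.2/0.1854 = 1506.3 Gt C; kt = 0.1854 × 2.32 = 0.4300, e^(−kt) = 0.6505.
M(2.32) = 1506.3 + (595.6 − 1506.3) × 0.6505 = 1506.3 − 592.4 = 913.89 Gt C.

914 Gt C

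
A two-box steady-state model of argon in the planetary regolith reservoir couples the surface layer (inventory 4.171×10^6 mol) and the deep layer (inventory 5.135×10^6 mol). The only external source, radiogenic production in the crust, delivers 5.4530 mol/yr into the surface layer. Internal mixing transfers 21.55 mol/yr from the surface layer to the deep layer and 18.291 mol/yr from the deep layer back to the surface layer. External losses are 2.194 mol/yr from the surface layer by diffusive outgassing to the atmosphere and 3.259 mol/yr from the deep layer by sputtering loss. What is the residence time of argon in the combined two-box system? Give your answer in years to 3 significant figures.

1.71×10^6 yr

Treat the two boxes together as one reservoir: the mixing fluxes between them are internal recycling, so τ = ΣM / Σ(external losses).
M_total = 4.171×10^6 + 5.135×10^6 = 9.3060×10^6 mol.
ΣF_external_out = 2.194 + 3.259 = 5.4530 mol/yr.
τ = M_total / ΣF_ext = 9.3060×10^6 / 5.4530 = 1.707×10^6 yr.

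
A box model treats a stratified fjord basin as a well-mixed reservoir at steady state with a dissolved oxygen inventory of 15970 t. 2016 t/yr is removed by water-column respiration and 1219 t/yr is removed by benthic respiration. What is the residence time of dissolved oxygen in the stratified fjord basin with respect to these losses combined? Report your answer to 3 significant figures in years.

Total removal = 2016 + 1219 = 3235.0 t/yr.
τ = M / ΣF_out = 15970 / 3235.0 = 4.937 yr.

4.94 yr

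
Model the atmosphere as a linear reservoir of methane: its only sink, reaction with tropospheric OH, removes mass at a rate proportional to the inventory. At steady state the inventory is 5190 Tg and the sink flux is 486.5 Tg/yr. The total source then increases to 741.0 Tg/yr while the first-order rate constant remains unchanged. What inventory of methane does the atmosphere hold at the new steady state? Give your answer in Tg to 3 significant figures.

7910 Tg

Rate constant k = F/M = 486.5 / 5190 = 0.09374 yr⁻¹.
At the new steady state, source = k·M_new ⇒ M_new = 741.0 / 0.09374 = 7905 Tg.
(Equivalently M_new = M × F_new/F_old = 5190 × 741.0/486.5.)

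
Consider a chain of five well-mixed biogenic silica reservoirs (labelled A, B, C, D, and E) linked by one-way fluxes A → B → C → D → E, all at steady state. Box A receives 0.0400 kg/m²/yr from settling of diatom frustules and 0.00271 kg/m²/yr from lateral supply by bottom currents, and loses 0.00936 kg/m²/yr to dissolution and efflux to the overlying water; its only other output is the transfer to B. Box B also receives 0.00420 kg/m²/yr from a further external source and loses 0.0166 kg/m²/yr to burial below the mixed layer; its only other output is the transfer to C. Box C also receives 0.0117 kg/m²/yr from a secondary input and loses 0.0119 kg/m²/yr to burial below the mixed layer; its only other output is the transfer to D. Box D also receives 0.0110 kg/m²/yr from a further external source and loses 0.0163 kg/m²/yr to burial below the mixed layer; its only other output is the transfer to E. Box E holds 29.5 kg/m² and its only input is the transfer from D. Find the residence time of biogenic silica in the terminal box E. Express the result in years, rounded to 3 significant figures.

Box A: F(A→B) = (0.0400 + 0.00271) − 0.00936 = 0.033350 kg/m²/yr.
Box B: F(B→C) = (0.033350 + 0.00420) − 0.0166 = 0.020950 kg/m²/yr.
Box C: F(C→D) = (0.020950 + 0.0117) − 0.0119 = 0.020750 kg/m²/yr.
Box D: F(D→E) = (0.020750 + 0.0110) − 0.0163 = 0.015450 kg/m²/yr.
Box E throughput = its input = 0.015450 kg/m²/yr; τ = 29.5 / 0.015450 = 1909 yr.

1910 yr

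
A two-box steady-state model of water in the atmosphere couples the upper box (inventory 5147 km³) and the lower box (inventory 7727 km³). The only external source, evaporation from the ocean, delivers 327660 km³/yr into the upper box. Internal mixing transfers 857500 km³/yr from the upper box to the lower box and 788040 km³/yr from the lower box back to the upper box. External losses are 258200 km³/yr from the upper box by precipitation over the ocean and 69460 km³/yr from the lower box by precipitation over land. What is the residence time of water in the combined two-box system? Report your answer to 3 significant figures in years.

0.0393 yr

For the system as a whole, the A↔B exchange is internal and contributes nothing to the throughput; only the external sinks remove mass.
M_total = 5147 + 7727 = 12874 km³.
ΣF_external_out = 258200 + 69460 = 327660 km³/yr.
τ = M_total / ΣF_ext = 12874 / 327660 = 0.03929 yr.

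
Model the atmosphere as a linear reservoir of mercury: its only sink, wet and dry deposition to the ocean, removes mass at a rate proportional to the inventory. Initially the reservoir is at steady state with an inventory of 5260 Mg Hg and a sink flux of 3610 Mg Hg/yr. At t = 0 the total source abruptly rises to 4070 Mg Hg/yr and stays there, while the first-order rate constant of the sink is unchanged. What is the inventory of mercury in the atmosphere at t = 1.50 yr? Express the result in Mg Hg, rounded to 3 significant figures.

Residence time τ = M₀/F₀ = 1.457 yr. The eventual steady state is M_∞ = M₀·(F₁/F₀) = 5260 × 4070/3610 = 5930.2 Mg Hg.
The anomaly ΔM(t) = M(t) − M_∞ decays as ΔM₀·e^(−t/τ) with ΔM₀ = 5260 − 5930.2 = −670.2 Mg Hg.
At t = 1.50 yr, e^(−t/τ) = e^(−1.029) = 0.3572, so ΔM = −239.4 Mg Hg and M = 5930.2 − 239.4 = 5690.8 Mg Hg.

5690 Mg Hg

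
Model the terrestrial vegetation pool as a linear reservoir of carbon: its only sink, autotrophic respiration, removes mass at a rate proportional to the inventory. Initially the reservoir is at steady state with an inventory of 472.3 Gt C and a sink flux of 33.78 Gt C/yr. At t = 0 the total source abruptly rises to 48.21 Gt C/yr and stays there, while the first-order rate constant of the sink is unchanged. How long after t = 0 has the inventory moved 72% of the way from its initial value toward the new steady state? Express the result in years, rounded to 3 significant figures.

17.8 yr

τ = M₀/F₀ = 472.3/33.78 = 13.98 yr.
The remaining gap fraction is e^(−t/τ); 72% covered ⇒ e^(−t/τ) = 0.280.
t = −τ ln(0.280) = 13.98 × 1.273 = 17.80 yr.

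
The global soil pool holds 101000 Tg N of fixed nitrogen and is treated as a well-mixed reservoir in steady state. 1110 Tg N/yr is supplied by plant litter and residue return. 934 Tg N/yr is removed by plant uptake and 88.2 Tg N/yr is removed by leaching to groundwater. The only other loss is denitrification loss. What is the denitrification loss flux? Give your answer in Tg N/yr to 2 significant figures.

At steady state ΣF_in = ΣF_out.
ΣF_in = 1110.0 Tg N/yr.
Denitrification loss flux = ΣF_in − (934 + 88.2) = 1110.0 − 1022 = 87.80 Tg N/yr.

88 Tg N/yr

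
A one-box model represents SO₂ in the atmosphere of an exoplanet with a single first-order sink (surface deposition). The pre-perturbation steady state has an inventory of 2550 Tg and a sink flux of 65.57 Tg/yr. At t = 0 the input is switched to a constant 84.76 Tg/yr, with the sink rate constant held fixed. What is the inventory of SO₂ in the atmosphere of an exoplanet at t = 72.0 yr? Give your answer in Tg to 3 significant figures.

3180 Tg

The sink rate constant is k = F₀/M₀ = 65.57/2550 = 0.02571 yr⁻¹.
Solving dM/dt = F₁ − kM with M(0) = M₀ gives M(t) = F₁/k + (M₀ − F₁/k)·e^(−kt).
F₁/k = 84.76/0.02571 = 3296.3 Tg; kt = 0.02571 × 72.0 = 1.851, e^(−kt) = 0.1570.
M(72.0) = 3296.3 + (2550 − 3296.3) × 0.1570 = 3296.3 − 117.2 = 3179.1 Tg.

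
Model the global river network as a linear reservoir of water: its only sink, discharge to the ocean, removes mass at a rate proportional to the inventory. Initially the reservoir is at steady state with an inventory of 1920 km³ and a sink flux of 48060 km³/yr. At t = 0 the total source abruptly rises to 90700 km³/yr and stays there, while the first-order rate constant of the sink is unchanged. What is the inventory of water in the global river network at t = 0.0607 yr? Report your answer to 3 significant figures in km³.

Residence time τ = M₀/F₀ = 0.03995 yr. The eventual steady state is M_∞ = M₀·(F₁/F₀) = 1920 × 90700/48060 = 3623.5 km³.
The anomaly ΔM(t) = M(t) − M_∞ decays as ΔM₀·e^(−t/τ) with ΔM₀ = 1920 − 3623.5 = −1703 km³.
At t = 0.0607 yr, e^(−t/τ) = e^(−1.519) = 0.2188, so ΔM = −372.8 km³ and M = 3623.5 − 372.8 = 3250.7 km³.

3250 km³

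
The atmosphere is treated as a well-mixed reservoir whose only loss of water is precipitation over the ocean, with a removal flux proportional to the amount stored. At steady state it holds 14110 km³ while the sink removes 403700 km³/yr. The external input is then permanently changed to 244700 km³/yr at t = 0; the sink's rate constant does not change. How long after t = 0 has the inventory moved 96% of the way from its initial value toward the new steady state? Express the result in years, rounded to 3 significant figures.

τ = M₀/F₀ = 14110/403700 = 0.03495 yr.
The remaining gap fraction is e^(−t/τ); 96% covered ⇒ e^(−t/τ) = 0.0400.
t = −τ ln(0.0400) = 0.03495 × 3.219 = 0.1125 yr.

0.113 yr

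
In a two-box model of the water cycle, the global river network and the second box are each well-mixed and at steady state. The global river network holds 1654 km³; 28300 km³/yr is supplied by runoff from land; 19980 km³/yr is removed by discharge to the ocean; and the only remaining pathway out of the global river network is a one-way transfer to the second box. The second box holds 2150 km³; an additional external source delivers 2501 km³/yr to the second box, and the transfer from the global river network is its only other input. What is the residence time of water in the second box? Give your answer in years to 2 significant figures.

Balance the global river network: ΣF_in = 28300 km³/yr.
Transfer to the second box = ΣF_in − (19980) = 8320.0 km³/yr.
Total input to the second box = 8320.0 + 2501 = 10821 km³/yr; at steady state this equals its total output.
τ = M / F = 2150 / 10821 = 0.1987 yr.

0.20 yr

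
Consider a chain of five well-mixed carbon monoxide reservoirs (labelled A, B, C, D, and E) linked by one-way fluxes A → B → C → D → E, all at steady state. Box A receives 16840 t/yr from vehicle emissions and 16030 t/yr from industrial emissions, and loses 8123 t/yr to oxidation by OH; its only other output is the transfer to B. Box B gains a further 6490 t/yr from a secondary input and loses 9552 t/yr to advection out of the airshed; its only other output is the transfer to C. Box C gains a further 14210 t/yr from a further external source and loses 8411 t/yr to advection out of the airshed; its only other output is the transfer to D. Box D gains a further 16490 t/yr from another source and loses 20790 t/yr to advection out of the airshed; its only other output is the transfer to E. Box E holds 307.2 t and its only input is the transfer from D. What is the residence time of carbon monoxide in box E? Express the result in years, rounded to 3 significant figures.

Box A: F(A→B) = (16840 + 16030) − 8123 = 24747 t/yr.
Box B: F(B→C) = (24747 + 6490) − 9552 = 21685 t/yr.
Box C: F(C→D) = (21685 + 14210) − 8411 = 27484 t/yr.
Box D: F(D→E) = (27484 + 16490) − 20790 = 23184 t/yr.
Box E throughput = its input = 23184 t/yr; τ = 307.2 / 23184 = 0.01325 yr.

0.0133 yr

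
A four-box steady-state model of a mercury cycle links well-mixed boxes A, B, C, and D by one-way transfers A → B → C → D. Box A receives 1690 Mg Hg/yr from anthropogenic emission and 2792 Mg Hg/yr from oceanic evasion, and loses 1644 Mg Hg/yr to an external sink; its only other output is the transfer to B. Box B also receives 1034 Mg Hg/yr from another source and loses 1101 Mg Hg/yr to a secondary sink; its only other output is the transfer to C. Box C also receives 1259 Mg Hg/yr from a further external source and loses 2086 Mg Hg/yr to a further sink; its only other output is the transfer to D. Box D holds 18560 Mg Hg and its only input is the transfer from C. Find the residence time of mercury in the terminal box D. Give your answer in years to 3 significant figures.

9.55 yr

Box A: F(A→B) = (1690 + 2792) − 1644 = 2838.0 Mg Hg/yr.
Box B: F(B→C) = (2838.0 + 1034) − 1101 = 2771.0 Mg Hg/yr.
Box C: F(C→D) = (2771.0 + 1259) − 2086 = 1944.0 Mg Hg/yr.
Box D throughput = its input = 1944.0 Mg Hg/yr; τ = 18560 / 1944.0 = 9.547 yr.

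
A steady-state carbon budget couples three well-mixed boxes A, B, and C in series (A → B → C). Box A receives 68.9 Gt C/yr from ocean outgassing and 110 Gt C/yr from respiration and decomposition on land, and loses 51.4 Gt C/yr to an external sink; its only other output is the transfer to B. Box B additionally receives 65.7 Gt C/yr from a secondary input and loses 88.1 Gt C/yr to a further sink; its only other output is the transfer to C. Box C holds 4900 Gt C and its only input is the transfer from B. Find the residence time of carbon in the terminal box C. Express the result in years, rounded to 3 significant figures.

Box A: F(A→B) = (68.9 + 110) − 51.4 = 127.50 Gt C/yr.
Box B: F(B→C) = (127.50 + 65.7) − 88.1 = 105.10 Gt C/yr.
Box C throughput = its input = 105.10 Gt C/yr; τ = 4900 / 105.10 = 46.62 yr.

46.6 yr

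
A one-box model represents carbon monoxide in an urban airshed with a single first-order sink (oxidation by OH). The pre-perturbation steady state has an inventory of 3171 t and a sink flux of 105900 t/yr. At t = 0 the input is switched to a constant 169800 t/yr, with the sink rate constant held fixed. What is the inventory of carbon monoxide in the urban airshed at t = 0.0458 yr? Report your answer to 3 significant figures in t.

Residence time τ = M₀/F₀ = 0.02994 yr. The eventual steady state is M_∞ = M₀·(F₁/F₀) = 3171 × 169800/105900 = 5084.4 t.
The anomaly ΔM(t) = M(t) − M_∞ decays as ΔM₀·e^(−t/τ) with ΔM₀ = 3171 − 5084.4 = −1913 t.
At t = 0.0458 yr, e^(−t/τ) = e^(−1.530) = 0.2166, so ΔM = −414.5 t and M = 5084.4 − 414.5 = 4669.9 t.

4670 t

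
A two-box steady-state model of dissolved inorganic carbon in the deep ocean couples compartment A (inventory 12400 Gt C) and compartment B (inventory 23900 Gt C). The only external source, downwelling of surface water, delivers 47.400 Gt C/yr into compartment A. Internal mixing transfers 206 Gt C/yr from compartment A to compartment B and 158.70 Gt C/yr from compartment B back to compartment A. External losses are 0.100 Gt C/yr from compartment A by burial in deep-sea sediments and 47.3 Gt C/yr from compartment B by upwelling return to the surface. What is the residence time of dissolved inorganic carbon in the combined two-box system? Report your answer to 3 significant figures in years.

766 yr

Treat the two boxes together as one reservoir: the mixing fluxes between them are internal recycling, so τ = ΣM / Σ(external losses).
M_total = 12400 + 23900 = 36300 Gt C.
ΣF_external_out = 0.100 + 47.3 = 47.400 Gt C/yr.
τ = M_total / ΣF_ext = 36300 / 47.400 = 765.8 yr.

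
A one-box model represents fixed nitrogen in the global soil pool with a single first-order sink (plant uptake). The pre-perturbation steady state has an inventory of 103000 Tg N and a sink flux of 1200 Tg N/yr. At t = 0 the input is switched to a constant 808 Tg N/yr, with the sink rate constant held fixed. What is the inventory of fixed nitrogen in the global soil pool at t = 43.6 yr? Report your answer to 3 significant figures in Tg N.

The sink rate constant is k = F₀/M₀ = 1200/103000 = 0.01165 yr⁻¹.
Solving dM/dt = F₁ − kM with M(0) = M₀ gives M(t) = F₁/k + (M₀ − F₁/k)·e^(−kt).
F₁/k = 808/0.01165 = 69353 Tg N; kt = 0.01165 × 43.6 = 0.5080, e^(−kt) = 0.6017.
M(43.6) = 69353 + (103000 − 69353) × 0.6017 = 69353 + 20250 = 89599 Tg N.

89600 Tg N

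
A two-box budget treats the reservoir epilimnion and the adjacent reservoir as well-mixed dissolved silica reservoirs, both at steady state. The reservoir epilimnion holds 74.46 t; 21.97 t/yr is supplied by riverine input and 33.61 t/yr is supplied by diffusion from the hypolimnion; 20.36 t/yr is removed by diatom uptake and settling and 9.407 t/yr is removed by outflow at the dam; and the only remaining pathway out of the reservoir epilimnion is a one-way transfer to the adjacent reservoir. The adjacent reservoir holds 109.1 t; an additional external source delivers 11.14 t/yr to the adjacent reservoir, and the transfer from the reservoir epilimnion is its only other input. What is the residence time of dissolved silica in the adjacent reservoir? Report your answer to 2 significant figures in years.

3.0 yr

Balance the reservoir epilimnion: ΣF_in = 21.97 + 33.61 = 55.580 t/yr.
Transfer to the adjacent reservoir = ΣF_in − (20.36 + 9.407) = 25.813 t/yr.
Total input to the adjacent reservoir = 25.813 + 11.14 = 36.953 t/yr; at steady state this equals its total output.
τ = M / F = 109.1 / 36.953 = 2.952 yr.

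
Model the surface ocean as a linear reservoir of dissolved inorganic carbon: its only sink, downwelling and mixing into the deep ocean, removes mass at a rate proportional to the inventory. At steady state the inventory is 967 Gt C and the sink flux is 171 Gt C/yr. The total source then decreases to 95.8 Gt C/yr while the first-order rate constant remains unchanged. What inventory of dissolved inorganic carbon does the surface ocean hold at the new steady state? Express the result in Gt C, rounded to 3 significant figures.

Rate constant k = F/M = 171 / 967 = 0.1768 yr⁻¹.
At the new steady state, source = k·M_new ⇒ M_new = 95.8 / 0.1768 = 541.7 Gt C.
(Equivalently M_new = M × F_new/F_old = 967 × 95.8/171.)

542 Gt C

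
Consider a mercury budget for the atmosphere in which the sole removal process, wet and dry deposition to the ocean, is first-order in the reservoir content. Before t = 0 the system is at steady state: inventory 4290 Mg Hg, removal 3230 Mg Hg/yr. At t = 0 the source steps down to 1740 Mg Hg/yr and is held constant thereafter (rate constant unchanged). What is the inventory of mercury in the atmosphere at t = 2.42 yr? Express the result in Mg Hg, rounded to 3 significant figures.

The sink rate constant is k = F₀/M₀ = 3230/4290 = 0.7529 yr⁻¹.
Solving dM/dt = F₁ − kM with M(0) = M₀ gives M(t) = F₁/k + (M₀ − F₁/k)·e^(−kt).
F₁/k = 1740/0.7529 = 2311.0 Mg Hg; kt = 0.7529 × 2.42 = 1.822, e^(−kt) = 0.1617.
M(2.42) = 2311.0 + (4290 − 2311.0) × 0.1617 = 2311.0 + 320.0 = 2631.0 Mg Hg.

2630 Mg Hg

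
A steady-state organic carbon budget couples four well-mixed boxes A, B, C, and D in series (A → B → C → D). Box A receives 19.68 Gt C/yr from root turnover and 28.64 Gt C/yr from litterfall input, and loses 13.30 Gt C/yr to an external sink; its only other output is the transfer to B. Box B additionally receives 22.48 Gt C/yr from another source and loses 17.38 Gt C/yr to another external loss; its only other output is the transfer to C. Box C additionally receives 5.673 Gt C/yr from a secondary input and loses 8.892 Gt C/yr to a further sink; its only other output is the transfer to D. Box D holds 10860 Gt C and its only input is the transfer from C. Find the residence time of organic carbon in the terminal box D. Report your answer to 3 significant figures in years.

Box A: F(A→B) = (19.68 + 28.64) − 13.30 = 35.020 Gt C/yr.
Box B: F(B→C) = (35.020 + 22.48) − 17.38 = 40.120 Gt C/yr.
Box C: F(C→D) = (40.120 + 5.673) − 8.892 = 36.901 Gt C/yr.
Box D throughput = its input = 36.901 Gt C/yr; τ = 10860 / 36.901 = 294.3 yr.

294 yr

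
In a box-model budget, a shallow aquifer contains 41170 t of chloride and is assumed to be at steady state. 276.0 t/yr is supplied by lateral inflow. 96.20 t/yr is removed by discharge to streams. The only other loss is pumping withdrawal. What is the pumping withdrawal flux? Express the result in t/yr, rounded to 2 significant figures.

180 t/yr

At steady state ΣF_in = ΣF_out.
ΣF_in = 276.00 t/yr.
Pumping withdrawal flux = ΣF_in − (96.20) = 276.00 − 96.20 = 179.8 t/yr.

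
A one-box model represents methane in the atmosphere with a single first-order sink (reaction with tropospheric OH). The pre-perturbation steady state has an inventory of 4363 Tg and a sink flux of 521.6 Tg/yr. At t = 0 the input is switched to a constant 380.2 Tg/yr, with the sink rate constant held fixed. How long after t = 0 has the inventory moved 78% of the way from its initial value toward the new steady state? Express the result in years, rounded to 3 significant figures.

12.7 yr

τ = M₀/F₀ = 4363/521.6 = 8.365 yr.
The remaining gap fraction is e^(−t/τ); 78% covered ⇒ e^(−t/τ) = 0.220.
t = −τ ln(0.220) = 8.365 × 1.514 = 12.67 yr.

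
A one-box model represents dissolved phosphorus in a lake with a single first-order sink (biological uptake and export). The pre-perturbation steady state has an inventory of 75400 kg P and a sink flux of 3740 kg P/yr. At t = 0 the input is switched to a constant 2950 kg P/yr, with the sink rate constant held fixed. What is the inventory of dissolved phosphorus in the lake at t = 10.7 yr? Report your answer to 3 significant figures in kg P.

68800 kg P

The sink rate constant is k = F₀/M₀ = 3740/75400 = 0.04960 yr⁻¹.
Solving dM/dt = F₁ − kM with M(0) = M₀ gives M(t) = F₁/k + (M₀ − F₁/k)·e^(−kt).
F₁/k = 2950/0.04960 = 59473 kg P; kt = 0.04960 × 10.7 = 0.5307, e^(−kt) = 0.5882.
M(10.7) = 59473 + (75400 − 59473) × 0.5882 = 59473 + 9368 = 68841 kg P.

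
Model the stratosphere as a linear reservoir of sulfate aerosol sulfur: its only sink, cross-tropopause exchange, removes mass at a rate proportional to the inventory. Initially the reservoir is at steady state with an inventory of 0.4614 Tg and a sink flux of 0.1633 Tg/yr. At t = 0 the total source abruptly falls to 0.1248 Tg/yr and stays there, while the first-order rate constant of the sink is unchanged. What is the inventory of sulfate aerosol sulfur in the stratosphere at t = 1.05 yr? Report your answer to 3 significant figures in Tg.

0.428 Tg

τ = M₀/F₀ = 0.4614/0.1633 = 2.825 yr; rate constant k = 1/τ.
New steady state M_∞ = F₁/k = F₁·τ = 0.1248 × 2.825 = 0.35262 Tg.
M(t) = M_∞ + (M₀ − M_∞)·e^(−t/τ); t/τ = 1.05/2.825 = 0.3716, so e^(−t/τ) = 0.6896.
M(t) = 0.35262 + 0.1088 × 0.6896 = 0.42764 Tg.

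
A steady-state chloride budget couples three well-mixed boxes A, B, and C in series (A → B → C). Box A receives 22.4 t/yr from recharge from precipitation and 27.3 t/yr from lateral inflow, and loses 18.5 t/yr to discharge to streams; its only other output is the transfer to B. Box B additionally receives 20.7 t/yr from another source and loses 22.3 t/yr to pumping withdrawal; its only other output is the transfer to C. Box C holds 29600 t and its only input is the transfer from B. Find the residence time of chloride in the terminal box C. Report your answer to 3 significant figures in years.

1000 yr

Box A: F(A→B) = (22.4 + 27.3) − 18.5 = 31.200 t/yr.
Box B: F(B→C) = (31.200 + 20.7) − 22.3 = 29.600 t/yr.
Box C throughput = its input = 29.600 t/yr; τ = 29600 / 29.600 = 1000 yr.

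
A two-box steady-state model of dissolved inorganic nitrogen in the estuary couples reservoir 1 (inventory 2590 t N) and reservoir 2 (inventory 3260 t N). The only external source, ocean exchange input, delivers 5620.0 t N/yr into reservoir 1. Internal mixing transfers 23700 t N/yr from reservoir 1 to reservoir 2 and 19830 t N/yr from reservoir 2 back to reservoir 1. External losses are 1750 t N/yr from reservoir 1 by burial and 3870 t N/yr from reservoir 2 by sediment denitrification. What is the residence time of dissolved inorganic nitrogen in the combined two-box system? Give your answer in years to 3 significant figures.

1.04 yr

Residence time in the combined system uses the total inventory and the total *external* removal — internal exchanges between the two boxes cancel.
M_total = 2590 + 3260 = 5850.0 t N.
ΣF_external_out = 1750 + 3870 = 5620.0 t N/yr.
τ = M_total / ΣF_ext = 5850.0 / 5620.0 = 1.041 yr.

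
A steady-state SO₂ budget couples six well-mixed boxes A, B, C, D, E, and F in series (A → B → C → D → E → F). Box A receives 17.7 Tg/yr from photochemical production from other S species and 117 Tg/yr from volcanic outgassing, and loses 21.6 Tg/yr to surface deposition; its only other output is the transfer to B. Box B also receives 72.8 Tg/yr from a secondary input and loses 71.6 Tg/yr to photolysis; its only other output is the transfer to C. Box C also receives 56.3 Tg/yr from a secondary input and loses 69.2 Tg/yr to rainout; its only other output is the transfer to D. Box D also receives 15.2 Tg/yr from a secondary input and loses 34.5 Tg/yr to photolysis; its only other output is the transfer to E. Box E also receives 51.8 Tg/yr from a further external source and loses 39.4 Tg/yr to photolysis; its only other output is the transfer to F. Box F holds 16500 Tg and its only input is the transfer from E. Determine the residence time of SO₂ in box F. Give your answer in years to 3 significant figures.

175 yr

Box A: F(A→B) = (17.7 + 117) − 21.6 = 113.10 Tg/yr.
Box B: F(B→C) = (113.10 + 72.8) − 71.6 = 114.30 Tg/yr.
Box C: F(C→D) = (114.30 + 56.3) − 69.2 = 101.40 Tg/yr.
Box D: F(D→E) = (101.40 + 15.2) − 34.5 = 82.100 Tg/yr.
Box E: F(E→F) = (82.100 + 51.8) − 39.4 = 94.500 Tg/yr.
Box F throughput = its input = 94.500 Tg/yr; τ = 16500 / 94.500 = 174.6 yr.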